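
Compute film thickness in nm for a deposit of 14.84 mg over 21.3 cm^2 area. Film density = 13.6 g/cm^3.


Convert: m = 14.84 mg = 1.4840e-05 kg, A = 21.3 cm^2 = 2.1300e-03 m^2, rho = 13.6 g/cm^3 = 13600 kg/m^3
t = m / (A * rho)
t = 1.4840e-05 / (2.1300e-03 * 13600)
t = 5.1229e-07 m = 512.3 nm

512.3


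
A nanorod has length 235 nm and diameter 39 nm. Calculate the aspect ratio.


Aspect ratio AR = length / diameter
AR = 235 / 39
AR = 6.03

6.03


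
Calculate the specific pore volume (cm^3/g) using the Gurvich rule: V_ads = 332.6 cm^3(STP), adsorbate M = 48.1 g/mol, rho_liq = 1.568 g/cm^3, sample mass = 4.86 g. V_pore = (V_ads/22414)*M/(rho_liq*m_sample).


Moles adsorbed n = V_ads / 22414 = 332.6 / 22414 = 1.483894e-02 mol
Liquid volume V_liq = n * M / rho_liq = 1.483894e-02 * 48.1 / 1.568 = 0.45520 cm^3
Specific pore volume V_pore = V_liq / m_sample = 0.45520 / 4.86
V_pore = 0.0937 cm^3/g

0.0937


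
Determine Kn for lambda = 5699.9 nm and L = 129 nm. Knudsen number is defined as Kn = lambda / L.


Knudsen number Kn = lambda / L
Kn = 5699.9 / 129
Kn = 44.1853

44.1853


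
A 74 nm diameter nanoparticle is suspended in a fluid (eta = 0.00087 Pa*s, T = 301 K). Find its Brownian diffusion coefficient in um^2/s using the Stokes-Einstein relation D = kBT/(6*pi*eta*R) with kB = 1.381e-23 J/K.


Radius R = 74/2 = 37 nm = 3.7e-08 m
D = kB*T / (6*pi*eta*R)
D = 1.381e-23 * 301 / (6 * pi * 0.00087 * 3.7e-08)
D = 6.85075e-12 m^2/s = 6.851 um^2/s

6.851


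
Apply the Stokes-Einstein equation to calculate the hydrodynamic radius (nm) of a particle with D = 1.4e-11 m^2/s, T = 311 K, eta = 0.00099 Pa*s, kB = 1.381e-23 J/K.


Stokes-Einstein: R = kB*T / (6*pi*eta*D)
R = 1.381e-23 * 311 / (6 * pi * 0.00099 * 1.4e-11)
R = 1.64395e-08 m = 16.44 nm

16.44


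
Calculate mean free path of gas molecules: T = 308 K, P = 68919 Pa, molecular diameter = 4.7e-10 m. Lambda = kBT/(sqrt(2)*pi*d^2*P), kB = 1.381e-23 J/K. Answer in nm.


Mean free path: lambda = kB*T / (sqrt(2) * pi * d^2 * P)
lambda = 1.381e-23 * 308 / (sqrt(2) * pi * (4.7e-10)^2 * 68919)
lambda = 6.28847e-08 m
lambda = 62.88 nm

62.88


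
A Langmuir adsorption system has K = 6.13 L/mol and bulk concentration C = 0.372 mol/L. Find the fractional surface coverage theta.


Langmuir isotherm: theta = K*C / (1 + K*C)
K*C = 6.13 * 0.372 = 2.28036
theta = 2.28036 / (1 + 2.28036) = 2.28036 / 3.28036
theta = 0.6952

0.6952


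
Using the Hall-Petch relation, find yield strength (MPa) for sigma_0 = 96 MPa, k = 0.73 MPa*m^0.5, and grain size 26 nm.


d = 26 nm = 2.6e-08 m
sqrt(d) = 0.0001612452
Hall-Petch contribution = k / sqrt(d) = 0.73 / 0.0001612452 = 4527.3 MPa
sigma = sigma_0 + k/sqrt(d) = 96 + 4527.3 = 4623.3 MPa

4623.3


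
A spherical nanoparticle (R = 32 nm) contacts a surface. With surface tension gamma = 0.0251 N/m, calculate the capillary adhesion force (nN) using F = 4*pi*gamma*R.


Convert radius: R = 32 nm = 3.2e-08 m
F = 4 * pi * gamma * R
F = 4 * pi * 0.0251 * 3.2e-08
F = 1.00933e-08 N = 10.0933 nN

10.0933


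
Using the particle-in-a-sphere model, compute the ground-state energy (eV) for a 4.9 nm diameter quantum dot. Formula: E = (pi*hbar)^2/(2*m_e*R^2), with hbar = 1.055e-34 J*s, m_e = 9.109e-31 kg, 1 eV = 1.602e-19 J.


Radius R = 4.9/2 = 2.45 nm = 2.45e-09 m
E = (pi * 1.055e-34)^2 / (2 * 9.109e-31 * (2.45e-09)^2)
E(J) = 1.00455e-20
E = E(J) / 1.602e-19 = 0.0627 eV

0.0627


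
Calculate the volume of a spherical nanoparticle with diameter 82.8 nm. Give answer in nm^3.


Radius r = 82.8/2 = 41.4 nm
Volume V = (4/3) * pi * r^3
V = (4/3) * pi * (41.4)^3
V = 297227.94 nm^3

297227.94


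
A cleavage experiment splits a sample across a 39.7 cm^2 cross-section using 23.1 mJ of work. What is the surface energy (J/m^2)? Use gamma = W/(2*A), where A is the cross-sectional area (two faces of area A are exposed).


Convert: A = 39.7 cm^2 = 0.00397 m^2, W = 23.1 mJ = 0.0231 J
Cleaving exposes two faces of area A, so total new surface = 2*A and gamma = W / (2*A)
gamma = 0.0231 / (2 * 0.00397)
gamma = 2.909 J/m^2

2.909


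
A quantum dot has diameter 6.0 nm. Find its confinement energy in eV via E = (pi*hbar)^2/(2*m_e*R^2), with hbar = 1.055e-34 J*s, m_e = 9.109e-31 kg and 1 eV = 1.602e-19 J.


Radius R = 6.0/2 = 3 nm = 3e-09 m
E = (pi * 1.055e-34)^2 / (2 * 9.109e-31 * (3e-09)^2)
E(J) = 6.69979e-21
E = E(J) / 1.602e-19 = 0.0418 eV

0.0418


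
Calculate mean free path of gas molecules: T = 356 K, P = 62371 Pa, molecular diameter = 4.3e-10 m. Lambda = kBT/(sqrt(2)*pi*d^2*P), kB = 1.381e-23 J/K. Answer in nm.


Mean free path: lambda = kB*T / (sqrt(2) * pi * d^2 * P)
lambda = 1.381e-23 * 356 / (sqrt(2) * pi * (4.3e-10)^2 * 62371)
lambda = 9.59531e-08 m
lambda = 95.95 nm

95.95


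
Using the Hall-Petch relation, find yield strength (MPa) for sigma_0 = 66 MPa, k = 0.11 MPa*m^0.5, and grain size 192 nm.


d = 192 nm = 1.92e-07 m
sqrt(d) = 0.000438178
Hall-Petch contribution = k / sqrt(d) = 0.11 / 0.000438178 = 251.0 MPa
sigma = sigma_0 + k/sqrt(d) = 66 + 251.0 = 317.0 MPa

317.0


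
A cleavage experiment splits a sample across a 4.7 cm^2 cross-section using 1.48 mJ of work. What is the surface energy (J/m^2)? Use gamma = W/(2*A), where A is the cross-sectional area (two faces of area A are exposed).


Convert: A = 4.7 cm^2 = 0.00047 m^2, W = 1.48 mJ = 0.00148 J
Cleaving exposes two faces of area A, so total new surface = 2*A and gamma = W / (2*A)
gamma = 0.00148 / (2 * 0.00047)
gamma = 1.574 J/m^2

1.574


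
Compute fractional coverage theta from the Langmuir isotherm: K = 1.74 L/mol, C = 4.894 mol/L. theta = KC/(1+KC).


Langmuir isotherm: theta = K*C / (1 + K*C)
K*C = 1.74 * 4.894 = 8.51556
theta = 8.51556 / (1 + 8.51556) = 8.51556 / 9.51556
theta = 0.8949

0.8949


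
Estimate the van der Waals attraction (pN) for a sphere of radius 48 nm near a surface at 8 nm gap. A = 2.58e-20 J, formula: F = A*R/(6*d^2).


Convert to SI: R = 48 nm = 4.8e-08 m, d = 8 nm = 8e-09 m
F = A * R / (6 * d^2)
F = 2.58e-20 * 4.8e-08 / (6 * (8e-09)^2)
F = 3.225e-12 N = 3.225 pN

3.225


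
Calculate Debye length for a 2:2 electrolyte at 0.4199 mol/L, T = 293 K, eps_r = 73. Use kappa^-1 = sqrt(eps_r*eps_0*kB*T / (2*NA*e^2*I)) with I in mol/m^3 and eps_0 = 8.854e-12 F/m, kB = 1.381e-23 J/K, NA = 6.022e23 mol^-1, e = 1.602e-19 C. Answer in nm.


Ionic strength I = 0.4199 * 2^2 * 1000 = 1679.6 mol/m^3
kappa^-1 = sqrt(73 * 8.854e-12 * 1.381e-23 * 293 / (2 * 6.022e23 * (1.602e-19)^2 * 1679.6))
kappa^-1 = 0.224 nm

0.224


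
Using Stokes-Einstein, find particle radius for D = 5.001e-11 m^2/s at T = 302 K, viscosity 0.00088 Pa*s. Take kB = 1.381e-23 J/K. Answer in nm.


Stokes-Einstein: R = kB*T / (6*pi*eta*D)
R = 1.381e-23 * 302 / (6 * pi * 0.00088 * 5.001e-11)
R = 5.02759e-09 m = 5.03 nm

5.03


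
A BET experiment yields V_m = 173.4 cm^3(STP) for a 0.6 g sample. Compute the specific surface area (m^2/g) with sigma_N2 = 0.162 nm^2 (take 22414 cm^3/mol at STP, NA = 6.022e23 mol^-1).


Number of moles in monolayer = V_m / 22414 = 173.4 / 22414 = 0.00773624
Number of molecules = moles * NA = 0.00773624 * 6.022e23
SA = molecules * sigma / mass
SA = (173.4 / 22414) * 6.022e23 * 0.162e-18 / 0.6
SA = 1257.9 m^2/g

1257.9


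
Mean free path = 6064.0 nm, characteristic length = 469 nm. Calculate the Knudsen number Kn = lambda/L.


Knudsen number Kn = lambda / L
Kn = 6064.0 / 469
Kn = 12.9296

12.9296


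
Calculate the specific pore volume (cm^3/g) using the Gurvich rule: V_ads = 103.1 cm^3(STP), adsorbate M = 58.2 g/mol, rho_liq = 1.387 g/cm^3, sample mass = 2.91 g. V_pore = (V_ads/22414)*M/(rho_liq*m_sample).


Moles adsorbed n = V_ads / 22414 = 103.1 / 22414 = 4.599804e-03 mol
Liquid volume V_liq = n * M / rho_liq = 4.599804e-03 * 58.2 / 1.387 = 0.19301 cm^3
Specific pore volume V_pore = V_liq / m_sample = 0.19301 / 2.91
V_pore = 0.0663 cm^3/g

0.0663


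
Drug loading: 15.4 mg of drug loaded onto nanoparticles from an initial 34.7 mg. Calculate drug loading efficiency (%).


Drug loading efficiency = (drug loaded / drug initial) * 100
DLE = 15.4 / 34.7 * 100
DLE = 0.4438 * 100
DLE = 44.38%

44.38


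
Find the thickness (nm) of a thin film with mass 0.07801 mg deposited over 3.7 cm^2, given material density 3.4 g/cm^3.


Convert: m = 0.07801 mg = 7.8010e-08 kg, A = 3.7 cm^2 = 3.7000e-04 m^2, rho = 3.4 g/cm^3 = 3400 kg/m^3
t = m / (A * rho)
t = 7.8010e-08 / (3.7000e-04 * 3400)
t = 6.2011e-08 m = 62.0 nm

62.0


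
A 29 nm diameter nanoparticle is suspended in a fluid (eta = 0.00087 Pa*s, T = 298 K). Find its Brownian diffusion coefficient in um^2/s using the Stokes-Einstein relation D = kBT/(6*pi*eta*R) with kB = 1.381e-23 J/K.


Radius R = 29/2 = 14.5 nm = 1.45e-08 m
D = kB*T / (6*pi*eta*R)
D = 1.381e-23 * 298 / (6 * pi * 0.00087 * 1.45e-08)
D = 1.7307e-11 m^2/s = 17.307 um^2/s

17.307


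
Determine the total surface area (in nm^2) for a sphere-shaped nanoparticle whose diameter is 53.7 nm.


Radius r = 53.7/2 = 26.85 nm
Surface area SA = 4 * pi * r^2
SA = 4 * pi * (26.85)^2
SA = 9059.38 nm^2

9059.38


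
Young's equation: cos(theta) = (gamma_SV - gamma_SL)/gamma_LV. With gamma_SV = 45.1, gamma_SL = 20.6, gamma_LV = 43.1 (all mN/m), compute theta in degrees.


cos(theta) = (gamma_SV - gamma_SL) / gamma_LV
cos(theta) = (45.1 - 20.6) / 43.1
cos(theta) = 0.568445
theta = arccos(0.568445) = 55.36 degrees

55.36


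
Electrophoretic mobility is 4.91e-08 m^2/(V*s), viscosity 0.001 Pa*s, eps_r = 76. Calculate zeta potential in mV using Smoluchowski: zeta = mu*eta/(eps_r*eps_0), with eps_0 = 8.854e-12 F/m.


Smoluchowski equation: zeta = mu * eta / (eps_r * eps_0)
zeta = 4.91e-08 * 0.001 / (76 * 8.854e-12)
zeta = 0.072967 V = 72.97 mV

72.97


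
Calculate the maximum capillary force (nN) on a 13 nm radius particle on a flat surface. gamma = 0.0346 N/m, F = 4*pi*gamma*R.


Convert radius: R = 13 nm = 1.3e-08 m
F = 4 * pi * gamma * R
F = 4 * pi * 0.0346 * 1.3e-08
F = 5.65235e-09 N = 5.6524 nN

5.6524


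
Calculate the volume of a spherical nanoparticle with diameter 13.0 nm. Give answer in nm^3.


Radius r = 13.0/2 = 6.5 nm
Volume V = (4/3) * pi * r^3
V = (4/3) * pi * (6.5)^3
V = 1150.35 nm^3

1150.35


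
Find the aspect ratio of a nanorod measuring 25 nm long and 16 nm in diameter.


Aspect ratio AR = length / diameter
AR = 25 / 16
AR = 1.56

1.56


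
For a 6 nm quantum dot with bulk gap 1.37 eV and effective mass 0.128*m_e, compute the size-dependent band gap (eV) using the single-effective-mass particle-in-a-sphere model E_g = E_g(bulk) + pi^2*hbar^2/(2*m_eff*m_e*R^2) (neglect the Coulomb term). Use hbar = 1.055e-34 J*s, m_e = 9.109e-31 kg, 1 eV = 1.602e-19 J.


Radius R = 6/2 nm = 3e-09 m
Confinement energy dE = pi^2 * hbar^2 / (2 * m_eff * m_e * R^2)
dE = pi^2 * (1.055e-34)^2 / (2 * 0.128 * 9.109e-31 * (3e-09)^2) J, divided by 1.602e-19 J/eV
dE = 0.3267 eV
Total band gap = E_g(bulk) + dE = 1.37 + 0.3267 = 1.6967 eV

1.6967


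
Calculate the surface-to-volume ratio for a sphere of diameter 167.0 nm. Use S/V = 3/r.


Radius r = 167.0/2 = 83.5 nm
S/V = 3 / r = 3 / 83.5
S/V = 0.0359 nm^-1

0.0359


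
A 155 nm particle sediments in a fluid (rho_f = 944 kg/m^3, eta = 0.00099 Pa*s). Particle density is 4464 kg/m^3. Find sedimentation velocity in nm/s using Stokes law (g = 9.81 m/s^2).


Radius R = 155/2 nm = 7.75e-08 m
Density difference = 4464 - 944 = 3520 kg/m^3
v = 2 * R^2 * (rho_p - rho_f) * g / (9 * eta)
v = 2 * (7.75e-08)^2 * 3520 * 9.81 / (9 * 0.00099)
v = 4.65551e-08 m/s = 46.5551 nm/s

46.5551


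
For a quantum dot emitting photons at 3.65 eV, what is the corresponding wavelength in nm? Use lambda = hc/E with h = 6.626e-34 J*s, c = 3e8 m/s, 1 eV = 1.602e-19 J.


Convert energy: E = 3.65 eV = 3.65 * 1.602e-19 = 5.8473e-19 J
lambda = h*c / E = 6.626e-34 * 3e8 / 5.8473e-19
lambda = 3.39952e-07 m = 340.0 nm

340.0


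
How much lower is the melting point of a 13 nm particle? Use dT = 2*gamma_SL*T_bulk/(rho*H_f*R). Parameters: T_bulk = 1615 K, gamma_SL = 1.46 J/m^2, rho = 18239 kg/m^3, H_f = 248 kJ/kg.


Radius R = 13/2 = 6.5 nm = 6.5e-09 m
Convert H_f = 248 kJ/kg = 248000 J/kg
dT = 2 * gamma_SL * T_bulk / (rho * H_f * R)
dT = 2 * 1.46 * 1615 / (18239 * 248000 * 6.5e-09)
dT = 160.4 K

160.4


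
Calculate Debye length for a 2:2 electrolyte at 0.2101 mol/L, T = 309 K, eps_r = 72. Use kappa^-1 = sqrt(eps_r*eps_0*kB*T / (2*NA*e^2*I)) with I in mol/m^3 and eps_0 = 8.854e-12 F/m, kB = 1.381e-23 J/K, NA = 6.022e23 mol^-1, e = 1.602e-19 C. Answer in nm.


Ionic strength I = 0.2101 * 2^2 * 1000 = 840.4 mol/m^3
kappa^-1 = sqrt(72 * 8.854e-12 * 1.381e-23 * 309 / (2 * 6.022e23 * (1.602e-19)^2 * 840.4))
kappa^-1 = 0.324 nm

0.324


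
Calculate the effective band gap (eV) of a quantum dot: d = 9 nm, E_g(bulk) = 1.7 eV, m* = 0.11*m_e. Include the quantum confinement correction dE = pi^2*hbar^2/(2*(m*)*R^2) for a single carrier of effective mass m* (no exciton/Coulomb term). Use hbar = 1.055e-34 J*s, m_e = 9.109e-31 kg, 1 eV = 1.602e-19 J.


Radius R = 9/2 nm = 4.5e-09 m
Confinement energy dE = pi^2 * hbar^2 / (2 * m_eff * m_e * R^2)
dE = pi^2 * (1.055e-34)^2 / (2 * 0.11 * 9.109e-31 * (4.5e-09)^2) J, divided by 1.602e-19 J/eV
dE = 0.169 eV
Total band gap = E_g(bulk) + dE = 1.7 + 0.169 = 1.869 eV

1.869


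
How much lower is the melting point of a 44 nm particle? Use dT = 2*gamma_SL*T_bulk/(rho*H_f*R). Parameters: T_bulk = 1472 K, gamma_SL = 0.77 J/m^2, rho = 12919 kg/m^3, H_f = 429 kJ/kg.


Radius R = 44/2 = 22 nm = 2.2e-08 m
Convert H_f = 429 kJ/kg = 429000 J/kg
dT = 2 * gamma_SL * T_bulk / (rho * H_f * R)
dT = 2 * 0.77 * 1472 / (12919 * 429000 * 2.2e-08)
dT = 18.6 K

18.6


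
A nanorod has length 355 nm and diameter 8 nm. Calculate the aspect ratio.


Aspect ratio AR = length / diameter
AR = 355 / 8
AR = 44.38

44.38


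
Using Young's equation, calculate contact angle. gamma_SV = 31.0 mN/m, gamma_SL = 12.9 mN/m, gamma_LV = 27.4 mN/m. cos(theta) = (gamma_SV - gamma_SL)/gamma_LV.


cos(theta) = (gamma_SV - gamma_SL) / gamma_LV
cos(theta) = (31.0 - 12.9) / 27.4
cos(theta) = 0.660584
theta = arccos(0.660584) = 48.66 degrees

48.66


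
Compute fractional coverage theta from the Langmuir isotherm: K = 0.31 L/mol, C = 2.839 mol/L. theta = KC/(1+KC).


Langmuir isotherm: theta = K*C / (1 + K*C)
K*C = 0.31 * 2.839 = 0.88009
theta = 0.88009 / (1 + 0.88009) = 0.88009 / 1.88009
theta = 0.4681

0.4681


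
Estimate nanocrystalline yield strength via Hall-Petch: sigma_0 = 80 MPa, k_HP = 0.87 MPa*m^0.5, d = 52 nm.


d = 52 nm = 5.2e-08 m
sqrt(d) = 0.0002280351
Hall-Petch contribution = k / sqrt(d) = 0.87 / 0.0002280351 = 3815.2 MPa
sigma = sigma_0 + k/sqrt(d) = 80 + 3815.2 = 3895.2 MPa

3895.2


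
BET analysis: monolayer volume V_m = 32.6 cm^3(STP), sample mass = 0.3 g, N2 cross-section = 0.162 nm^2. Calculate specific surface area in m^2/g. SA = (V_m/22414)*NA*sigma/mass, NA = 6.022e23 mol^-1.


Number of moles in monolayer = V_m / 22414 = 32.6 / 22414 = 0.00145445
Number of molecules = moles * NA = 0.00145445 * 6.022e23
SA = molecules * sigma / mass
SA = (32.6 / 22414) * 6.022e23 * 0.162e-18 / 0.3
SA = 473.0 m^2/g

473.0


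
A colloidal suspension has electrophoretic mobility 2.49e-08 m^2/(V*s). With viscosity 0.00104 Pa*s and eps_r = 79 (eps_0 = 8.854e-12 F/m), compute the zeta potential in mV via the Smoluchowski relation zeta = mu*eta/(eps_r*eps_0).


Smoluchowski equation: zeta = mu * eta / (eps_r * eps_0)
zeta = 2.49e-08 * 0.00104 / (79 * 8.854e-12)
zeta = 0.037023 V = 37.02 mV

37.02


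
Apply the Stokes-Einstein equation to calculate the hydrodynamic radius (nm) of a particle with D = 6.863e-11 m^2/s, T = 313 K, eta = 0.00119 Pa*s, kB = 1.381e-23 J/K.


Stokes-Einstein: R = kB*T / (6*pi*eta*D)
R = 1.381e-23 * 313 / (6 * pi * 0.00119 * 6.863e-11)
R = 2.80786e-09 m = 2.81 nm

2.81


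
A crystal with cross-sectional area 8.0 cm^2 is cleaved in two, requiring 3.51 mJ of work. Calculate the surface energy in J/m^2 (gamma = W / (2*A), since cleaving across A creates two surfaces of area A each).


Convert: A = 8.0 cm^2 = 0.0008 m^2, W = 3.51 mJ = 0.00351 J
Cleaving exposes two faces of area A, so total new surface = 2*A and gamma = W / (2*A)
gamma = 0.00351 / (2 * 0.0008)
gamma = 2.194 J/m^2

2.194


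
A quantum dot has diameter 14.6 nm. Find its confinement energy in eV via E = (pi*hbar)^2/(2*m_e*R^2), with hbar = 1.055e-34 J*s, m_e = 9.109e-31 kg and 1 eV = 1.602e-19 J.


Radius R = 14.6/2 = 7.3 nm = 7.3e-09 m
E = (pi * 1.055e-34)^2 / (2 * 9.109e-31 * (7.3e-09)^2)
E(J) = 1.13151e-21
E = E(J) / 1.602e-19 = 0.0071 eV

0.0071


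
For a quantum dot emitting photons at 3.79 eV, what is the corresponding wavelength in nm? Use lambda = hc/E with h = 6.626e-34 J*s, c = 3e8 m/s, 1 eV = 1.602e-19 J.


Convert energy: E = 3.79 eV = 3.79 * 1.602e-19 = 6.07158e-19 J
lambda = h*c / E = 6.626e-34 * 3e8 / 6.07158e-19
lambda = 3.27394e-07 m = 327.4 nm

327.4


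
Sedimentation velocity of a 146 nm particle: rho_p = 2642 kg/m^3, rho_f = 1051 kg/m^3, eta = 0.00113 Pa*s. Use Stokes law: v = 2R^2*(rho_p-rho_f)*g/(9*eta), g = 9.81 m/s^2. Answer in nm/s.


Radius R = 146/2 nm = 7.3e-08 m
Density difference = 2642 - 1051 = 1591 kg/m^3
v = 2 * R^2 * (rho_p - rho_f) * g / (9 * eta)
v = 2 * (7.3e-08)^2 * 1591 * 9.81 / (9 * 0.00113)
v = 1.63566e-08 m/s = 16.3566 nm/s

16.3566


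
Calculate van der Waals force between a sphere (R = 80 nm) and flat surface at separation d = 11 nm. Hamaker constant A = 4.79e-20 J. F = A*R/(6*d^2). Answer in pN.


Convert to SI: R = 80 nm = 8e-08 m, d = 11 nm = 1.1e-08 m
F = A * R / (6 * d^2)
F = 4.79e-20 * 8e-08 / (6 * (1.1e-08)^2)
F = 5.27824e-12 N = 5.278 pN

5.278


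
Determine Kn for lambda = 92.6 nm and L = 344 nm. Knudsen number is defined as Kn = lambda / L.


Knudsen number Kn = lambda / L
Kn = 92.6 / 344
Kn = 0.2692

0.2692


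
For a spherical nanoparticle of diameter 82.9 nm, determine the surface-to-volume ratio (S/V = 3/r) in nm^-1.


Radius r = 82.9/2 = 41.45 nm
S/V = 3 / r = 3 / 41.45
S/V = 0.0724 nm^-1

0.0724


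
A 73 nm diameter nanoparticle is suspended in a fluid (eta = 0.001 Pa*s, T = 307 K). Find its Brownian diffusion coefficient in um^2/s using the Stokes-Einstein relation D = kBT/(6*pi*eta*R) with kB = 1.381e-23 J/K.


Radius R = 73/2 = 36.5 nm = 3.65e-08 m
D = kB*T / (6*pi*eta*R)
D = 1.381e-23 * 307 / (6 * pi * 0.001 * 3.65e-08)
D = 6.16223e-12 m^2/s = 6.162 um^2/s

6.162


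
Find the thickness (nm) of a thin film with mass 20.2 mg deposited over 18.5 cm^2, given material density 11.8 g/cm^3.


Convert: m = 20.2 mg = 2.0200e-05 kg, A = 18.5 cm^2 = 1.8500e-03 m^2, rho = 11.8 g/cm^3 = 11800 kg/m^3
t = m / (A * rho)
t = 2.0200e-05 / (1.8500e-03 * 11800)
t = 9.2533e-07 m = 925.3 nm

925.3


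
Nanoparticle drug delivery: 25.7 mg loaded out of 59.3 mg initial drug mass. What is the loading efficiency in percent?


Drug loading efficiency = (drug loaded / drug initial) * 100
DLE = 25.7 / 59.3 * 100
DLE = 0.4334 * 100
DLE = 43.34%

43.34


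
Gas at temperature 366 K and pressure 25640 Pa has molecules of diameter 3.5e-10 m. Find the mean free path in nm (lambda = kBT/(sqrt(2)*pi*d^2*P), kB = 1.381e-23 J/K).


Mean free path: lambda = kB*T / (sqrt(2) * pi * d^2 * P)
lambda = 1.381e-23 * 366 / (sqrt(2) * pi * (3.5e-10)^2 * 25640)
lambda = 3.62206e-07 m
lambda = 362.21 nm

362.21


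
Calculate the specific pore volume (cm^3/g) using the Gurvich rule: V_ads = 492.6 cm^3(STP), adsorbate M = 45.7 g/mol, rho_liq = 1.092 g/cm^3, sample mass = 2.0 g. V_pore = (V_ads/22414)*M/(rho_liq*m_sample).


Moles adsorbed n = V_ads / 22414 = 492.6 / 22414 = 2.197734e-02 mol
Liquid volume V_liq = n * M / rho_liq = 2.197734e-02 * 45.7 / 1.092 = 0.91975 cm^3
Specific pore volume V_pore = V_liq / m_sample = 0.91975 / 2.0
V_pore = 0.4599 cm^3/g

0.4599


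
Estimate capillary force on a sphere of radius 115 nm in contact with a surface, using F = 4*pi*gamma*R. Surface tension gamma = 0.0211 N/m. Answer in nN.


Convert radius: R = 115 nm = 1.15e-07 m
F = 4 * pi * gamma * R
F = 4 * pi * 0.0211 * 1.15e-07
F = 3.04923e-08 N = 30.4923 nN

30.4923


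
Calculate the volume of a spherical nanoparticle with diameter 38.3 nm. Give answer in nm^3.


Radius r = 38.3/2 = 19.15 nm
Volume V = (4/3) * pi * r^3
V = (4/3) * pi * (19.15)^3
V = 29416.77 nm^3

29416.77


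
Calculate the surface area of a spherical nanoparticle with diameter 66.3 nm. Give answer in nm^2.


Radius r = 66.3/2 = 33.15 nm
Surface area SA = 4 * pi * r^2
SA = 4 * pi * (33.15)^2
SA = 13809.47 nm^2

13809.47


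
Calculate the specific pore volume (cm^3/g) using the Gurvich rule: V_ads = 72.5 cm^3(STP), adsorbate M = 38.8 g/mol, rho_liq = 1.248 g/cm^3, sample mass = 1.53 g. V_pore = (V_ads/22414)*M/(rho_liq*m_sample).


Moles adsorbed n = V_ads / 22414 = 72.5 / 22414 = 3.234586e-03 mol
Liquid volume V_liq = n * M / rho_liq = 3.234586e-03 * 38.8 / 1.248 = 0.10056 cm^3
Specific pore volume V_pore = V_liq / m_sample = 0.10056 / 1.53
V_pore = 0.0657 cm^3/g

0.0657


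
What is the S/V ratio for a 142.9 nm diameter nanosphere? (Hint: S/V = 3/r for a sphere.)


Radius r = 142.9/2 = 71.45 nm
S/V = 3 / r = 3 / 71.45
S/V = 0.042 nm^-1

0.042


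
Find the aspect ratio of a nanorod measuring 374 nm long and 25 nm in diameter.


Aspect ratio AR = length / diameter
AR = 374 / 25
AR = 14.96

14.96


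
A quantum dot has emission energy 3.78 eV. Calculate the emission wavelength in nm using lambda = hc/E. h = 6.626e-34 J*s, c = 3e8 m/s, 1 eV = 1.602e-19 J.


Convert energy: E = 3.78 eV = 3.78 * 1.602e-19 = 6.05556e-19 J
lambda = h*c / E = 6.626e-34 * 3e8 / 6.05556e-19
lambda = 3.2826e-07 m = 328.3 nm

328.3


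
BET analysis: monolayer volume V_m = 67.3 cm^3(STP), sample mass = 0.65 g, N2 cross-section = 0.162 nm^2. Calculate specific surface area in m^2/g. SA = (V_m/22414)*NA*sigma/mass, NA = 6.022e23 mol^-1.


Number of moles in monolayer = V_m / 22414 = 67.3 / 22414 = 0.00300259
Number of molecules = moles * NA = 0.00300259 * 6.022e23
SA = molecules * sigma / mass
SA = (67.3 / 22414) * 6.022e23 * 0.162e-18 / 0.65
SA = 450.6 m^2/g

450.6


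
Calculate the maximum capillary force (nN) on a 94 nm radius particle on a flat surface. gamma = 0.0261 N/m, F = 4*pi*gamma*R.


Convert radius: R = 94 nm = 9.4e-08 m
F = 4 * pi * gamma * R
F = 4 * pi * 0.0261 * 9.4e-08
F = 3.08303e-08 N = 30.8303 nN

30.8303


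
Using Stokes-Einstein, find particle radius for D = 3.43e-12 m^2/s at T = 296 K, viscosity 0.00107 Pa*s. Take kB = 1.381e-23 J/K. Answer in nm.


Stokes-Einstein: R = kB*T / (6*pi*eta*D)
R = 1.381e-23 * 296 / (6 * pi * 0.00107 * 3.43e-12)
R = 5.9089e-08 m = 59.09 nm

59.09


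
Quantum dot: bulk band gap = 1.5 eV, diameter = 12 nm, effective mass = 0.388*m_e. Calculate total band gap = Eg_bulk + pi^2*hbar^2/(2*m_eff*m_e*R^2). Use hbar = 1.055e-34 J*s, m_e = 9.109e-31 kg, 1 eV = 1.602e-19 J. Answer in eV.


Radius R = 12/2 nm = 6e-09 m
Confinement energy dE = pi^2 * hbar^2 / (2 * m_eff * m_e * R^2)
dE = pi^2 * (1.055e-34)^2 / (2 * 0.388 * 9.109e-31 * (6e-09)^2) J, divided by 1.602e-19 J/eV
dE = 0.0269 eV
Total band gap = E_g(bulk) + dE = 1.5 + 0.0269 = 1.5269 eV

1.5269


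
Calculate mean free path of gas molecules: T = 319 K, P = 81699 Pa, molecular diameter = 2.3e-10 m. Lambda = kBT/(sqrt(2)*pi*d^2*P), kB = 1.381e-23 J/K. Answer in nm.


Mean free path: lambda = kB*T / (sqrt(2) * pi * d^2 * P)
lambda = 1.381e-23 * 319 / (sqrt(2) * pi * (2.3e-10)^2 * 81699)
lambda = 2.29428e-07 m
lambda = 229.43 nm

229.43


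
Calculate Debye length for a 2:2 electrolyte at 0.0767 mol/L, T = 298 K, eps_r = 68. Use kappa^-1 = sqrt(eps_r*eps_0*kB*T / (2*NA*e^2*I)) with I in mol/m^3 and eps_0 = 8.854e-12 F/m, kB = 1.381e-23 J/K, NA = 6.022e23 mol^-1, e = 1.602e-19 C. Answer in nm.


Ionic strength I = 0.0767 * 2^2 * 1000 = 306.8 mol/m^3
kappa^-1 = sqrt(68 * 8.854e-12 * 1.381e-23 * 298 / (2 * 6.022e23 * (1.602e-19)^2 * 306.8))
kappa^-1 = 0.511 nm

0.511


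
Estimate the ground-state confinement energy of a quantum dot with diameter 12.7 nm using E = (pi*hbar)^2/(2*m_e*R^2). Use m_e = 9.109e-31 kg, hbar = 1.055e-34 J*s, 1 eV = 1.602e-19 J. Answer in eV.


Radius R = 12.7/2 = 6.35 nm = 6.35e-09 m
E = (pi * 1.055e-34)^2 / (2 * 9.109e-31 * (6.35e-09)^2)
E(J) = 1.4954e-21
E = E(J) / 1.602e-19 = 0.0093 eV

0.0093


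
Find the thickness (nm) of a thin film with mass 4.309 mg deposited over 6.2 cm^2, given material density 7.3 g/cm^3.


Convert: m = 4.309 mg = 4.3090e-06 kg, A = 6.2 cm^2 = 6.2000e-04 m^2, rho = 7.3 g/cm^3 = 7300 kg/m^3
t = m / (A * rho)
t = 4.3090e-06 / (6.2000e-04 * 7300)
t = 9.5205e-07 m = 952.1 nm

952.1


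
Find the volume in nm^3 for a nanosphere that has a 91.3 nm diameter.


Radius r = 91.3/2 = 45.65 nm
Volume V = (4/3) * pi * r^3
V = (4/3) * pi * (45.65)^3
V = 398484.06 nm^3

398484.06


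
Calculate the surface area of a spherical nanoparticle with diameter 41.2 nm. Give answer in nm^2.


Radius r = 41.2/2 = 20.6 nm
Surface area SA = 4 * pi * r^2
SA = 4 * pi * (20.6)^2
SA = 5332.67 nm^2

5332.67


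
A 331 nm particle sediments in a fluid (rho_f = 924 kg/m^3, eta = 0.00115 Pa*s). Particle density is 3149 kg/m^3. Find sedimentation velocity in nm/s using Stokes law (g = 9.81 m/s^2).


Radius R = 331/2 nm = 1.655e-07 m
Density difference = 3149 - 924 = 2225 kg/m^3
v = 2 * R^2 * (rho_p - rho_f) * g / (9 * eta)
v = 2 * (1.655e-07)^2 * 2225 * 9.81 / (9 * 0.00115)
v = 1.15527e-07 m/s = 115.5273 nm/s

115.5273


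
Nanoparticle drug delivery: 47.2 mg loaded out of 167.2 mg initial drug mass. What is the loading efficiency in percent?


Drug loading efficiency = (drug loaded / drug initial) * 100
DLE = 47.2 / 167.2 * 100
DLE = 0.2823 * 100
DLE = 28.23%

28.23


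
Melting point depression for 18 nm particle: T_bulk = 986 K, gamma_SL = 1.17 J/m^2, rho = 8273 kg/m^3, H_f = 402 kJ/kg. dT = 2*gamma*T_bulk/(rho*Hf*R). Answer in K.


Radius R = 18/2 = 9 nm = 9e-09 m
Convert H_f = 402 kJ/kg = 402000 J/kg
dT = 2 * gamma_SL * T_bulk / (rho * H_f * R)
dT = 2 * 1.17 * 986 / (8273 * 402000 * 9e-09)
dT = 77.1 K

77.1


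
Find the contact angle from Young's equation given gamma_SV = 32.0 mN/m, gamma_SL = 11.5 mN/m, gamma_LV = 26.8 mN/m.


cos(theta) = (gamma_SV - gamma_SL) / gamma_LV
cos(theta) = (32.0 - 11.5) / 26.8
cos(theta) = 0.764925
theta = arccos(0.764925) = 40.1 degrees

40.1


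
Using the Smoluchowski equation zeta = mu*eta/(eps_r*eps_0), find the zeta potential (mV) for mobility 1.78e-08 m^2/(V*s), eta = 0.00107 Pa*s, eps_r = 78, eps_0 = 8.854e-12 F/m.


Smoluchowski equation: zeta = mu * eta / (eps_r * eps_0)
zeta = 1.78e-08 * 0.00107 / (78 * 8.854e-12)
zeta = 0.027578 V = 27.58 mV

27.58


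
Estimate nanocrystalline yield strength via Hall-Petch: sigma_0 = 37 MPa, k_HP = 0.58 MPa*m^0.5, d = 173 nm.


d = 173 nm = 1.73e-07 m
sqrt(d) = 0.0004159327
Hall-Petch contribution = k / sqrt(d) = 0.58 / 0.0004159327 = 1394.5 MPa
sigma = sigma_0 + k/sqrt(d) = 37 + 1394.5 = 1431.5 MPa

1431.5


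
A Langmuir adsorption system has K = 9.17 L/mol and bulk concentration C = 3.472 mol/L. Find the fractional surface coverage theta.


Langmuir isotherm: theta = K*C / (1 + K*C)
K*C = 9.17 * 3.472 = 31.83824
theta = 31.83824 / (1 + 31.83824) = 31.83824 / 32.83824
theta = 0.9695

0.9695


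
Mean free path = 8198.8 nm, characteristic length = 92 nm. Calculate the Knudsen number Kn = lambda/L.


Knudsen number Kn = lambda / L
Kn = 8198.8 / 92
Kn = 89.1174

89.1174


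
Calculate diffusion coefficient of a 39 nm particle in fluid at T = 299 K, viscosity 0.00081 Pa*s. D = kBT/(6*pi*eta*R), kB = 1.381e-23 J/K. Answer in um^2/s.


Radius R = 39/2 = 19.5 nm = 1.95e-08 m
D = kB*T / (6*pi*eta*R)
D = 1.381e-23 * 299 / (6 * pi * 0.00081 * 1.95e-08)
D = 1.3869e-11 m^2/s = 13.869 um^2/s

13.869


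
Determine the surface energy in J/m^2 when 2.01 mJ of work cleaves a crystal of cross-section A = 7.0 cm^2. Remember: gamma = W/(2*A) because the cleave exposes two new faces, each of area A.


Convert: A = 7.0 cm^2 = 0.0007 m^2, W = 2.01 mJ = 0.00201 J
Cleaving exposes two faces of area A, so total new surface = 2*A and gamma = W / (2*A)
gamma = 0.00201 / (2 * 0.0007)
gamma = 1.436 J/m^2

1.436


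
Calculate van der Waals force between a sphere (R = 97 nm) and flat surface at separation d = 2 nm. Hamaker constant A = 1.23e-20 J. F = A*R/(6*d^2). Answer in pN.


Convert to SI: R = 97 nm = 9.7e-08 m, d = 2 nm = 2e-09 m
F = A * R / (6 * d^2)
F = 1.23e-20 * 9.7e-08 / (6 * (2e-09)^2)
F = 4.97125e-11 N = 49.712 pN

49.712


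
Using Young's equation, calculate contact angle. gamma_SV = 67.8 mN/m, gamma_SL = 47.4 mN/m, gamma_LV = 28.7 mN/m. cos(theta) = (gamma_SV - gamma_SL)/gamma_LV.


cos(theta) = (gamma_SV - gamma_SL) / gamma_LV
cos(theta) = (67.8 - 47.4) / 28.7
cos(theta) = 0.710801
theta = arccos(0.710801) = 44.7 degrees

44.7


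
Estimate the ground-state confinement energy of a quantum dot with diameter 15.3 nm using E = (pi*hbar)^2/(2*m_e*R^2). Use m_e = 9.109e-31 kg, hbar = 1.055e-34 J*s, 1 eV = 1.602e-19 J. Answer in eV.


Radius R = 15.3/2 = 7.65 nm = 7.65e-09 m
E = (pi * 1.055e-34)^2 / (2 * 9.109e-31 * (7.65e-09)^2)
E(J) = 1.03034e-21
E = E(J) / 1.602e-19 = 0.0064 eV

0.0064


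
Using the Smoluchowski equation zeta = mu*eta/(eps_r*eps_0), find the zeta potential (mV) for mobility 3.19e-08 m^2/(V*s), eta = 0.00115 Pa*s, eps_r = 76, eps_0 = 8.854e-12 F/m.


Smoluchowski equation: zeta = mu * eta / (eps_r * eps_0)
zeta = 3.19e-08 * 0.00115 / (76 * 8.854e-12)
zeta = 0.054517 V = 54.52 mV

54.52


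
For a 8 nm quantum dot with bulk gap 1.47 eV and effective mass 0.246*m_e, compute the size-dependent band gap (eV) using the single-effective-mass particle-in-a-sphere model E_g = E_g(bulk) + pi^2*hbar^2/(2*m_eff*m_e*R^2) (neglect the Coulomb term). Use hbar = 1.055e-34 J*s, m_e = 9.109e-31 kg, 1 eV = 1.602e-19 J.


Radius R = 8/2 nm = 4e-09 m
Confinement energy dE = pi^2 * hbar^2 / (2 * m_eff * m_e * R^2)
dE = pi^2 * (1.055e-34)^2 / (2 * 0.246 * 9.109e-31 * (4e-09)^2) J, divided by 1.602e-19 J/eV
dE = 0.0956 eV
Total band gap = E_g(bulk) + dE = 1.47 + 0.0956 = 1.5656 eV

1.5656


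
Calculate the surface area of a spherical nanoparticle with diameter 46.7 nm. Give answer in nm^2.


Radius r = 46.7/2 = 23.35 nm
Surface area SA = 4 * pi * r^2
SA = 4 * pi * (23.35)^2
SA = 6851.47 nm^2

6851.47


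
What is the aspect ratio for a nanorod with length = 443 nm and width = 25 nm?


Aspect ratio AR = length / diameter
AR = 443 / 25
AR = 17.72

17.72


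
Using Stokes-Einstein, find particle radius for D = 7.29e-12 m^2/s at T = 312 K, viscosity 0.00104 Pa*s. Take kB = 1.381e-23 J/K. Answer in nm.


Stokes-Einstein: R = kB*T / (6*pi*eta*D)
R = 1.381e-23 * 312 / (6 * pi * 0.00104 * 7.29e-12)
R = 3.01499e-08 m = 30.15 nm

30.15


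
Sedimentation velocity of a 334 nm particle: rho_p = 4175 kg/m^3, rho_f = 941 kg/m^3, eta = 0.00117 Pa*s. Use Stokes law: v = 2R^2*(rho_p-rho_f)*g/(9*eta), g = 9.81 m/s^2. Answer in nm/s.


Radius R = 334/2 nm = 1.67e-07 m
Density difference = 4175 - 941 = 3234 kg/m^3
v = 2 * R^2 * (rho_p - rho_f) * g / (9 * eta)
v = 2 * (1.67e-07)^2 * 3234 * 9.81 / (9 * 0.00117)
v = 1.68052e-07 m/s = 168.052 nm/s

168.052


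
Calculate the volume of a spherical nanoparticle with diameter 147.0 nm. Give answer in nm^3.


Radius r = 147.0/2 = 73.5 nm
Volume V = (4/3) * pi * r^3
V = (4/3) * pi * (73.5)^3
V = 1663223.55 nm^3

1663223.55


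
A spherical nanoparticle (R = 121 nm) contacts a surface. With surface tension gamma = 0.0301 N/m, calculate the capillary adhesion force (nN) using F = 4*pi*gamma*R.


Convert radius: R = 121 nm = 1.21e-07 m
F = 4 * pi * gamma * R
F = 4 * pi * 0.0301 * 1.21e-07
F = 4.5768e-08 N = 45.768 nN

45.768


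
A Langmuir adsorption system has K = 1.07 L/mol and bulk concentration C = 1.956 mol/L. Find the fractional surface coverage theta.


Langmuir isotherm: theta = K*C / (1 + K*C)
K*C = 1.07 * 1.956 = 2.09292
theta = 2.09292 / (1 + 2.09292) = 2.09292 / 3.09292
theta = 0.6767

0.6767


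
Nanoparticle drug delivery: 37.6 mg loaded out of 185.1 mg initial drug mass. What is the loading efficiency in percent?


Drug loading efficiency = (drug loaded / drug initial) * 100
DLE = 37.6 / 185.1 * 100
DLE = 0.2031 * 100
DLE = 20.31%

20.31


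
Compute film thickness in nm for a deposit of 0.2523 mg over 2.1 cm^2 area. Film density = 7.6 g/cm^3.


Convert: m = 0.2523 mg = 2.5230e-07 kg, A = 2.1 cm^2 = 2.1000e-04 m^2, rho = 7.6 g/cm^3 = 7600 kg/m^3
t = m / (A * rho)
t = 2.5230e-07 / (2.1000e-04 * 7600)
t = 1.5808e-07 m = 158.1 nm

158.1


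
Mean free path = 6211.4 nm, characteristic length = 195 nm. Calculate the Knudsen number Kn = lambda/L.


Knudsen number Kn = lambda / L
Kn = 6211.4 / 195
Kn = 31.8533

31.8533


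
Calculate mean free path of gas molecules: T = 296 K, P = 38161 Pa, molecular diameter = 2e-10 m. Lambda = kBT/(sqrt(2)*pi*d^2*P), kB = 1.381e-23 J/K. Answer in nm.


Mean free path: lambda = kB*T / (sqrt(2) * pi * d^2 * P)
lambda = 1.381e-23 * 296 / (sqrt(2) * pi * (2e-10)^2 * 38161)
lambda = 6.02755e-07 m
lambda = 602.75 nm

602.75


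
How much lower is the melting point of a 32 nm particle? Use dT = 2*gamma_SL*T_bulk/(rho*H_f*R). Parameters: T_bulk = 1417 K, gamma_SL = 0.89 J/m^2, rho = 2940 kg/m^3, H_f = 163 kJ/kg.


Radius R = 32/2 = 16 nm = 1.6e-08 m
Convert H_f = 163 kJ/kg = 163000 J/kg
dT = 2 * gamma_SL * T_bulk / (rho * H_f * R)
dT = 2 * 0.89 * 1417 / (2940 * 163000 * 1.6e-08)
dT = 329.0 K

329.0


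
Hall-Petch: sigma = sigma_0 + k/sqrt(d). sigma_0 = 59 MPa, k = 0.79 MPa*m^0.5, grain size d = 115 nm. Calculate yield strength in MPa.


d = 115 nm = 1.15e-07 m
sqrt(d) = 0.0003391165
Hall-Petch contribution = k / sqrt(d) = 0.79 / 0.0003391165 = 2329.6 MPa
sigma = sigma_0 + k/sqrt(d) = 59 + 2329.6 = 2388.6 MPa

2388.6


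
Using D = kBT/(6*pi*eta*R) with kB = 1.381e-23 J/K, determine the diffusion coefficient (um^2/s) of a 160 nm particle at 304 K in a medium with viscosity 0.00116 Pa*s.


Radius R = 160/2 = 80 nm = 8e-08 m
D = kB*T / (6*pi*eta*R)
D = 1.381e-23 * 304 / (6 * pi * 0.00116 * 8e-08)
D = 2.40004e-12 m^2/s = 2.4 um^2/s

2.4


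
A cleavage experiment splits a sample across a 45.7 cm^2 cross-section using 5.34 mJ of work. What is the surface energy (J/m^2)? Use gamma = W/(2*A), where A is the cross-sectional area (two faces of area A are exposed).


Convert: A = 45.7 cm^2 = 0.00457 m^2, W = 5.34 mJ = 0.00534 J
Cleaving exposes two faces of area A, so total new surface = 2*A and gamma = W / (2*A)
gamma = 0.00534 / (2 * 0.00457)
gamma = 0.584 J/m^2

0.584


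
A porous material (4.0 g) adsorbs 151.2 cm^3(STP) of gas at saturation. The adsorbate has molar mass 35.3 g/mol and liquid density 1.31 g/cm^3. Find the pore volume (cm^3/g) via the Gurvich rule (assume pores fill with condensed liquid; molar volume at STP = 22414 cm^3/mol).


Moles adsorbed n = V_ads / 22414 = 151.2 / 22414 = 6.745784e-03 mol
Liquid volume V_liq = n * M / rho_liq = 6.745784e-03 * 35.3 / 1.31 = 0.18178 cm^3
Specific pore volume V_pore = V_liq / m_sample = 0.18178 / 4.0
V_pore = 0.0454 cm^3/g

0.0454


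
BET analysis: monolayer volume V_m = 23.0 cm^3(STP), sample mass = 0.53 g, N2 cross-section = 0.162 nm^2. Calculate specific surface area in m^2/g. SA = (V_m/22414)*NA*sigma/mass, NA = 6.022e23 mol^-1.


Number of moles in monolayer = V_m / 22414 = 23.0 / 22414 = 0.00102614
Number of molecules = moles * NA = 0.00102614 * 6.022e23
SA = molecules * sigma / mass
SA = (23.0 / 22414) * 6.022e23 * 0.162e-18 / 0.53
SA = 188.9 m^2/g

188.9


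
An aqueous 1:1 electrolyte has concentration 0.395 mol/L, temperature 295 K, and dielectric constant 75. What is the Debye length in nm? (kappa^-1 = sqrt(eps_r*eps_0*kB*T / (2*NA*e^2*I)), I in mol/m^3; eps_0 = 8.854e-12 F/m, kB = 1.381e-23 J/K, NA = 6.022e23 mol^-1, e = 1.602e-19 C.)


Ionic strength I = 0.395 * 1^2 * 1000 = 395 mol/m^3
kappa^-1 = sqrt(75 * 8.854e-12 * 1.381e-23 * 295 / (2 * 6.022e23 * (1.602e-19)^2 * 395))
kappa^-1 = 0.471 nm

0.471


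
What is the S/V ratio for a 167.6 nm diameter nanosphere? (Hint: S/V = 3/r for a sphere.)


Radius r = 167.6/2 = 83.8 nm
S/V = 3 / r = 3 / 83.8
S/V = 0.0358 nm^-1

0.0358


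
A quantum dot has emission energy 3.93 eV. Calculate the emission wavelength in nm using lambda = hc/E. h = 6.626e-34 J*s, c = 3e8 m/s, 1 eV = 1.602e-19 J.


Convert energy: E = 3.93 eV = 3.93 * 1.602e-19 = 6.29586e-19 J
lambda = h*c / E = 6.626e-34 * 3e8 / 6.29586e-19
lambda = 3.15731e-07 m = 315.7 nm

315.7


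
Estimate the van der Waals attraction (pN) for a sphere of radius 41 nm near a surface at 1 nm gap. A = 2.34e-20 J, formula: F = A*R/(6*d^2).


Convert to SI: R = 41 nm = 4.1e-08 m, d = 1 nm = 1e-09 m
F = A * R / (6 * d^2)
F = 2.34e-20 * 4.1e-08 / (6 * (1e-09)^2)
F = 1.599e-10 N = 159.9 pN

159.9


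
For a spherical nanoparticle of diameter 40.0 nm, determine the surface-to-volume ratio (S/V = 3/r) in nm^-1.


Radius r = 40.0/2 = 20 nm
S/V = 3 / r = 3 / 20
S/V = 0.15 nm^-1

0.15


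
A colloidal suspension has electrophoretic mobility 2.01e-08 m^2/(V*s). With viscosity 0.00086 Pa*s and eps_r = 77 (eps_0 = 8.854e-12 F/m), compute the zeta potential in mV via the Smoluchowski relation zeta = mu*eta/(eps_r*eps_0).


Smoluchowski equation: zeta = mu * eta / (eps_r * eps_0)
zeta = 2.01e-08 * 0.00086 / (77 * 8.854e-12)
zeta = 0.025355 V = 25.36 mV

25.36


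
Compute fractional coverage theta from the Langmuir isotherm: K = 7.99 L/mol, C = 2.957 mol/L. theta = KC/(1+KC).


Langmuir isotherm: theta = K*C / (1 + K*C)
K*C = 7.99 * 2.957 = 23.62643
theta = 23.62643 / (1 + 23.62643) = 23.62643 / 24.62643
theta = 0.9594

0.9594


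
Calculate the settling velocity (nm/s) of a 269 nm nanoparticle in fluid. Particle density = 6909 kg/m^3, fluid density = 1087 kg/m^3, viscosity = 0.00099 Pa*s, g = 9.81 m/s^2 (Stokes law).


Radius R = 269/2 nm = 1.345e-07 m
Density difference = 6909 - 1087 = 5822 kg/m^3
v = 2 * R^2 * (rho_p - rho_f) * g / (9 * eta)
v = 2 * (1.345e-07)^2 * 5822 * 9.81 / (9 * 0.00099)
v = 2.3192e-07 m/s = 231.9199 nm/s

231.9199


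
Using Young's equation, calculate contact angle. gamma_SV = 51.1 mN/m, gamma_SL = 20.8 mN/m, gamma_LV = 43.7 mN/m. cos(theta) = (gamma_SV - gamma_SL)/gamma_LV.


cos(theta) = (gamma_SV - gamma_SL) / gamma_LV
cos(theta) = (51.1 - 20.8) / 43.7
cos(theta) = 0.693364
theta = arccos(0.693364) = 46.1 degrees

46.1


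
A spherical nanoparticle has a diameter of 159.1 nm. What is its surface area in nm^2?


Radius r = 159.1/2 = 79.55 nm
Surface area SA = 4 * pi * r^2
SA = 4 * pi * (79.55)^2
SA = 79522.54 nm^2

79522.54


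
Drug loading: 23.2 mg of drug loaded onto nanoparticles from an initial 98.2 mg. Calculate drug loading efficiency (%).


Drug loading efficiency = (drug loaded / drug initial) * 100
DLE = 23.2 / 98.2 * 100
DLE = 0.2363 * 100
DLE = 23.63%

23.63


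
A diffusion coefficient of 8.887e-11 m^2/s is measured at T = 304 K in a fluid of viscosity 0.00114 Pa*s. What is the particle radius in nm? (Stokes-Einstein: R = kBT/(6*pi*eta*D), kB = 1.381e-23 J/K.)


Stokes-Einstein: R = kB*T / (6*pi*eta*D)
R = 1.381e-23 * 304 / (6 * pi * 0.00114 * 8.887e-11)
R = 2.1984e-09 m = 2.2 nm

2.2


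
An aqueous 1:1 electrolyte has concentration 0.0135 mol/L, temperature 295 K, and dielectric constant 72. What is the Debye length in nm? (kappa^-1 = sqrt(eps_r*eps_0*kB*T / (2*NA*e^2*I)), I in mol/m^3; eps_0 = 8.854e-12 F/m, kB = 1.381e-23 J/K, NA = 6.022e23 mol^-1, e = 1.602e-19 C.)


Ionic strength I = 0.0135 * 1^2 * 1000 = 13.5 mol/m^3
kappa^-1 = sqrt(72 * 8.854e-12 * 1.381e-23 * 295 / (2 * 6.022e23 * (1.602e-19)^2 * 13.5))
kappa^-1 = 2.495 nm

2.495


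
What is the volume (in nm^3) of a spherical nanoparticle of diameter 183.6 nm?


Radius r = 183.6/2 = 91.8 nm
Volume V = (4/3) * pi * r^3
V = (4/3) * pi * (91.8)^3
V = 3240534.53 nm^3

3240534.53
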